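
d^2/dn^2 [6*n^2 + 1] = 12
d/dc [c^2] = 2*c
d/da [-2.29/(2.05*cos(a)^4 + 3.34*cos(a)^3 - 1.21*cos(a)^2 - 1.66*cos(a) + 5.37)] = (-18.778*cos(a)^3 - 22.9458*cos(a)^2 + 5.5418*cos(a) + 3.8014)*sin(a)/(2.05*cos(a)^4 + 3.34*cos(a)^3 - 1.21*cos(a)^2 - 1.66*cos(a) + 5.37)^2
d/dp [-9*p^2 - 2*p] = -18*p - 2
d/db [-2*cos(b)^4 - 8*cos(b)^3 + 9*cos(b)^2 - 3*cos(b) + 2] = (8*cos(b)^3 + 24*cos(b)^2 - 18*cos(b) + 3)*sin(b)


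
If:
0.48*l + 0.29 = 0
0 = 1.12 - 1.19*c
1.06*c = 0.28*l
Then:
No Solution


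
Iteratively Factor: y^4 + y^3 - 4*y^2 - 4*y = (y + 2)*(y^3 - y^2 - 2*y) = y*(y + 2)*(y^2 - y - 2) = y*(y + 1)*(y + 2)*(y - 2)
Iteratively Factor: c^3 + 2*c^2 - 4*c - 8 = (c + 2)*(c^2 - 4) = (c + 2)^2*(c - 2)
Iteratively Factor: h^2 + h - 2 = (h - 1)*(h + 2)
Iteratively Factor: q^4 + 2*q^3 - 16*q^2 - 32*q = (q)*(q^3 + 2*q^2 - 16*q - 32) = q*(q + 4)*(q^2 - 2*q - 8) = q*(q + 2)*(q + 4)*(q - 4)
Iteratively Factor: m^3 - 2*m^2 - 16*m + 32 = (m + 4)*(m^2 - 6*m + 8) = (m - 4)*(m + 4)*(m - 2)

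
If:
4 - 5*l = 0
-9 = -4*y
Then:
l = 4/5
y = 9/4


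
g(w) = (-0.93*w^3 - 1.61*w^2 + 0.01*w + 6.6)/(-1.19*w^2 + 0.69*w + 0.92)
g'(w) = (2.38*w - 0.69)*(-0.93*w^3 - 1.61*w^2 + 0.01*w + 6.6)/(-1.19*w^2 + 0.69*w + 0.92)^2 + (-2.79*w^2 - 3.22*w + 0.01)/(-1.19*w^2 + 0.69*w + 0.92)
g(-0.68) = -61.75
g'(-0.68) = -1442.32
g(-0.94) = -7.62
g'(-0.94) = -29.31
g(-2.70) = -1.37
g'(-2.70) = 0.20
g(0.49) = 6.28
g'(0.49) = 0.78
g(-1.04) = -5.43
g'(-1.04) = -16.17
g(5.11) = 5.99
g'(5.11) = 0.77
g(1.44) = -0.90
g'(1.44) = 23.25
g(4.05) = 5.16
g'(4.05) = 0.80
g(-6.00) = -3.24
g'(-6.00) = 0.71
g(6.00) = 6.67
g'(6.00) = 0.77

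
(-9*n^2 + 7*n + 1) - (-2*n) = -9*n^2 + 9*n + 1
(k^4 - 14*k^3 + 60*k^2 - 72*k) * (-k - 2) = -k^5 + 12*k^4 - 32*k^3 - 48*k^2 + 144*k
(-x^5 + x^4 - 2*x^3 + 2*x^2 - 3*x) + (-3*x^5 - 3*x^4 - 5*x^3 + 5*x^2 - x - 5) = -4*x^5 - 2*x^4 - 7*x^3 + 7*x^2 - 4*x - 5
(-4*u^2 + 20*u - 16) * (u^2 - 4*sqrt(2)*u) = -4*u^4 + 20*u^3 + 16*sqrt(2)*u^3 - 80*sqrt(2)*u^2 - 16*u^2 + 64*sqrt(2)*u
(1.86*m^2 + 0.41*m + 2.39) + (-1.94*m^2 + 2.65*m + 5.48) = -0.0799999999999998*m^2 + 3.06*m + 7.87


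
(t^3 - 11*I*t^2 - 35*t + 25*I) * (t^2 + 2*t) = t^5 + 2*t^4 - 11*I*t^4 - 35*t^3 - 22*I*t^3 - 70*t^2 + 25*I*t^2 + 50*I*t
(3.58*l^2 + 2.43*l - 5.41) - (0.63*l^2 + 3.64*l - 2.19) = 2.95*l^2 - 1.21*l - 3.22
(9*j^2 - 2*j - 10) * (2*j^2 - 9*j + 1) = 18*j^4 - 85*j^3 + 7*j^2 + 88*j - 10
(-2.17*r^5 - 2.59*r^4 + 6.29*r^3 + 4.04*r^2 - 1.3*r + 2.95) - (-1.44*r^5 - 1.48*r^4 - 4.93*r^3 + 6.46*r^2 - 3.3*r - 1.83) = -0.73*r^5 - 1.11*r^4 + 11.22*r^3 - 2.42*r^2 + 2.0*r + 4.78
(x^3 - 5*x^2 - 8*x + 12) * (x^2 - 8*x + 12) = x^5 - 13*x^4 + 44*x^3 + 16*x^2 - 192*x + 144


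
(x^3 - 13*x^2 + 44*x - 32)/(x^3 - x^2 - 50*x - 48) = (x^2 - 5*x + 4)/(x^2 + 7*x + 6)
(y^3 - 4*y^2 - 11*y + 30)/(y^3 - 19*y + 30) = (y^2 - 2*y - 15)/(y^2 + 2*y - 15)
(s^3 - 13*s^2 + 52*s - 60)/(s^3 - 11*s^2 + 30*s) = (s - 2)/s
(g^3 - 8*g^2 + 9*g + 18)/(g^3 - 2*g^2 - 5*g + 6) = (g^2 - 5*g - 6)/(g^2 + g - 2)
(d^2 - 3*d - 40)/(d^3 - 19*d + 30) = (d - 8)/(d^2 - 5*d + 6)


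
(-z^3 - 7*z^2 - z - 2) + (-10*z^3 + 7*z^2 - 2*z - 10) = -11*z^3 - 3*z - 12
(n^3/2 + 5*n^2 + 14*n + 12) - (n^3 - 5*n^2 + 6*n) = -n^3/2 + 10*n^2 + 8*n + 12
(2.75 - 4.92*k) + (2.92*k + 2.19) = 4.94 - 2.0*k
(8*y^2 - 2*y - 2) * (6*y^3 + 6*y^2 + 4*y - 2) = 48*y^5 + 36*y^4 + 8*y^3 - 36*y^2 - 4*y + 4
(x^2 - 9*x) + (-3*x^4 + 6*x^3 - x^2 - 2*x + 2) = -3*x^4 + 6*x^3 - 11*x + 2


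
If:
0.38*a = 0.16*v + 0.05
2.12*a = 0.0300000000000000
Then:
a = 0.01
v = -0.28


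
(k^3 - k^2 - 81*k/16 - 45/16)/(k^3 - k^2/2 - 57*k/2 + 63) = (16*k^2 + 32*k + 15)/(8*(2*k^2 + 5*k - 42))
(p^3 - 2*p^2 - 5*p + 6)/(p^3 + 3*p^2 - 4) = (p - 3)/(p + 2)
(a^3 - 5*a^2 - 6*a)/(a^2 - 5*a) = (a^2 - 5*a - 6)/(a - 5)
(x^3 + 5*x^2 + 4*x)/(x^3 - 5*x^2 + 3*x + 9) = x*(x + 4)/(x^2 - 6*x + 9)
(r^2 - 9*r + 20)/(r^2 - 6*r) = (r^2 - 9*r + 20)/(r*(r - 6))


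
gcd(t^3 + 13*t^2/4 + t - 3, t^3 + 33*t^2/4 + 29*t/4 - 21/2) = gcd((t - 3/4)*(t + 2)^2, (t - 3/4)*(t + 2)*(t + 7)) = t^2 + 5*t/4 - 3/2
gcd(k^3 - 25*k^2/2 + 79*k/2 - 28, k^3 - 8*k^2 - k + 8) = k^2 - 9*k + 8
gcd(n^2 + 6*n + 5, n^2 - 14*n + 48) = 1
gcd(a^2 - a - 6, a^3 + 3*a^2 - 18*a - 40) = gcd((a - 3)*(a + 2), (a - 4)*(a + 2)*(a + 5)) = a + 2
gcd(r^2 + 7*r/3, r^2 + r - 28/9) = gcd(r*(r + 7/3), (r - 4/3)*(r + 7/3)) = r + 7/3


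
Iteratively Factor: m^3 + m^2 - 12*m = (m - 3)*(m^2 + 4*m) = m*(m - 3)*(m + 4)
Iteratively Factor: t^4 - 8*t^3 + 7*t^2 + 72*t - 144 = (t - 3)*(t^3 - 5*t^2 - 8*t + 48) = (t - 4)*(t - 3)*(t^2 - t - 12) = (t - 4)^2*(t - 3)*(t + 3)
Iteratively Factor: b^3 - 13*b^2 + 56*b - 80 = (b - 5)*(b^2 - 8*b + 16) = (b - 5)*(b - 4)*(b - 4)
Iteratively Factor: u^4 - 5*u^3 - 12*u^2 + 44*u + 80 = (u - 4)*(u^3 - u^2 - 16*u - 20) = (u - 4)*(u + 2)*(u^2 - 3*u - 10) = (u - 5)*(u - 4)*(u + 2)*(u + 2)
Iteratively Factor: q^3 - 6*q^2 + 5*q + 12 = (q - 4)*(q^2 - 2*q - 3) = (q - 4)*(q - 3)*(q + 1)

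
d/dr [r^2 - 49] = 2*r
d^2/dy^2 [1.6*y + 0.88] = 0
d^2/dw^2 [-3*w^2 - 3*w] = -6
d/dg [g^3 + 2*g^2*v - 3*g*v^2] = 3*g^2 + 4*g*v - 3*v^2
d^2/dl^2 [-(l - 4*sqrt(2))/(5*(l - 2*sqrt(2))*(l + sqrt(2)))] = 2*(-l^3 + 12*sqrt(2)*l^2 - 36*l + 28*sqrt(2))/(5*(l^6 - 3*sqrt(2)*l^5 - 6*l^4 + 22*sqrt(2)*l^3 + 24*l^2 - 48*sqrt(2)*l - 64))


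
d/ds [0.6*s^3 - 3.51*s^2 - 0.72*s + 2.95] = 1.8*s^2 - 7.02*s - 0.72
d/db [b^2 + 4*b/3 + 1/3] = 2*b + 4/3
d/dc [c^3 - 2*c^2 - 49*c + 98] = 3*c^2 - 4*c - 49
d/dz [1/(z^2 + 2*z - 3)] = 2*(-z - 1)/(z^2 + 2*z - 3)^2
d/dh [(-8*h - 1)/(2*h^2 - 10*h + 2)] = (4*h^2 + h - 13/2)/(h^4 - 10*h^3 + 27*h^2 - 10*h + 1)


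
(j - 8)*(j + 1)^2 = j^3 - 6*j^2 - 15*j - 8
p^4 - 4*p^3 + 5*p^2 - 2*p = p*(p - 2)*(p - 1)^2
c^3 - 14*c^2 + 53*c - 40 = (c - 8)*(c - 5)*(c - 1)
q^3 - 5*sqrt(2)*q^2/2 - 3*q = q*(q - 3*sqrt(2))*(q + sqrt(2)/2)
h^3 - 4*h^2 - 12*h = h*(h - 6)*(h + 2)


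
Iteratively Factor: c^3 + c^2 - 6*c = (c - 2)*(c^2 + 3*c) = c*(c - 2)*(c + 3)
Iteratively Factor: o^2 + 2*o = (o)*(o + 2)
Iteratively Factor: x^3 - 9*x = (x - 3)*(x^2 + 3*x) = x*(x - 3)*(x + 3)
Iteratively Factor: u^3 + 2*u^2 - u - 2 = (u + 2)*(u^2 - 1) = (u + 1)*(u + 2)*(u - 1)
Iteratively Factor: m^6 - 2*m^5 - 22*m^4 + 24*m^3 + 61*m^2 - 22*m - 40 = (m + 1)*(m^5 - 3*m^4 - 19*m^3 + 43*m^2 + 18*m - 40) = (m - 2)*(m + 1)*(m^4 - m^3 - 21*m^2 + m + 20) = (m - 5)*(m - 2)*(m + 1)*(m^3 + 4*m^2 - m - 4) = (m - 5)*(m - 2)*(m - 1)*(m + 1)*(m^2 + 5*m + 4) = (m - 5)*(m - 2)*(m - 1)*(m + 1)*(m + 4)*(m + 1)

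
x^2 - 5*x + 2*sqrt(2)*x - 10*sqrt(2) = (x - 5)*(x + 2*sqrt(2))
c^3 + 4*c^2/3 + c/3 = c*(c + 1/3)*(c + 1)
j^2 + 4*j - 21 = (j - 3)*(j + 7)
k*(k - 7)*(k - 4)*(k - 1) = k^4 - 12*k^3 + 39*k^2 - 28*k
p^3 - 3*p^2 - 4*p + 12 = (p - 3)*(p - 2)*(p + 2)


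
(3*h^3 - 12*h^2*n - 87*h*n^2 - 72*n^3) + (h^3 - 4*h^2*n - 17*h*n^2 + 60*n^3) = 4*h^3 - 16*h^2*n - 104*h*n^2 - 12*n^3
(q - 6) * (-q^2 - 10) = -q^3 + 6*q^2 - 10*q + 60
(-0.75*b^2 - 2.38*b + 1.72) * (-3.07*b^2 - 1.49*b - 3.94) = 2.3025*b^4 + 8.4241*b^3 + 1.2208*b^2 + 6.8144*b - 6.7768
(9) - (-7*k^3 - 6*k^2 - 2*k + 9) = 7*k^3 + 6*k^2 + 2*k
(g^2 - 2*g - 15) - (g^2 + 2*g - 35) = 20 - 4*g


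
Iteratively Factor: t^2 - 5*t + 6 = (t - 3)*(t - 2)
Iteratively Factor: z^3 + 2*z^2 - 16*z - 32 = (z + 2)*(z^2 - 16) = (z + 2)*(z + 4)*(z - 4)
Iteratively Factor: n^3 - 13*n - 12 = (n - 4)*(n^2 + 4*n + 3) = (n - 4)*(n + 3)*(n + 1)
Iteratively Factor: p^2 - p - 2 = (p - 2)*(p + 1)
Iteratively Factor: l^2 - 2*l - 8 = (l + 2)*(l - 4)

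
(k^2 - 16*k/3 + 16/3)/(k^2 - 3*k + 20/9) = 3*(k - 4)/(3*k - 5)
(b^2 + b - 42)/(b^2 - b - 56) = (b - 6)/(b - 8)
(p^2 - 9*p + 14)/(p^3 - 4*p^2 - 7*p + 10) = (p^2 - 9*p + 14)/(p^3 - 4*p^2 - 7*p + 10)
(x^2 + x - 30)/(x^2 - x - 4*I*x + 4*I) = (x^2 + x - 30)/(x^2 - x - 4*I*x + 4*I)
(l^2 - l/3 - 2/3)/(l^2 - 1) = (l + 2/3)/(l + 1)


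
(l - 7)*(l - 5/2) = l^2 - 19*l/2 + 35/2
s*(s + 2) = s^2 + 2*s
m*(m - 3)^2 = m^3 - 6*m^2 + 9*m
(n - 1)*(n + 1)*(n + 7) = n^3 + 7*n^2 - n - 7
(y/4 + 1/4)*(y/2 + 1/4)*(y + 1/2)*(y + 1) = y^4/8 + 3*y^3/8 + 13*y^2/32 + 3*y/16 + 1/32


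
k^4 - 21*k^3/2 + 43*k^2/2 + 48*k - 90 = (k - 6)*(k - 5)*(k - 3/2)*(k + 2)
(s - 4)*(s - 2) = s^2 - 6*s + 8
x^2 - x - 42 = (x - 7)*(x + 6)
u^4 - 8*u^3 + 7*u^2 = u^2*(u - 7)*(u - 1)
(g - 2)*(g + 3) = g^2 + g - 6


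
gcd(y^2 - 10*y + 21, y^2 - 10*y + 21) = y^2 - 10*y + 21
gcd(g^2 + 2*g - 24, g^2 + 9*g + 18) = g + 6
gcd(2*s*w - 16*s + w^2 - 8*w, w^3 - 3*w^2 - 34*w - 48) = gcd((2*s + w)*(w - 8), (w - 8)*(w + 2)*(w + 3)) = w - 8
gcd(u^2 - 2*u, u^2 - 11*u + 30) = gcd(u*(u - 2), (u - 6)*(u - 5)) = 1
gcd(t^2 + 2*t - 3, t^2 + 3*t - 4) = t - 1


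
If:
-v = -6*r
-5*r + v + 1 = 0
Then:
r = -1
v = -6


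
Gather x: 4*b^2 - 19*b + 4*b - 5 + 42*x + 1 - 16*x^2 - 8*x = 4*b^2 - 15*b - 16*x^2 + 34*x - 4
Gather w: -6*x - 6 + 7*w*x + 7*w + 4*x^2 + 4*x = w*(7*x + 7) + 4*x^2 - 2*x - 6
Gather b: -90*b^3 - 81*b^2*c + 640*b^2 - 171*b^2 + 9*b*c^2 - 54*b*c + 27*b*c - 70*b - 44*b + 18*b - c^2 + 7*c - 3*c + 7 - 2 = -90*b^3 + b^2*(469 - 81*c) + b*(9*c^2 - 27*c - 96) - c^2 + 4*c + 5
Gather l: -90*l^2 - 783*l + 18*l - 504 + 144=-90*l^2 - 765*l - 360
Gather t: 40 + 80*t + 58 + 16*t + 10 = 96*t + 108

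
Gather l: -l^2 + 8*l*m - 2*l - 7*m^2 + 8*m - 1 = -l^2 + l*(8*m - 2) - 7*m^2 + 8*m - 1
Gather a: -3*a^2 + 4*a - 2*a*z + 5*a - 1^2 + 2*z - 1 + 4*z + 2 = -3*a^2 + a*(9 - 2*z) + 6*z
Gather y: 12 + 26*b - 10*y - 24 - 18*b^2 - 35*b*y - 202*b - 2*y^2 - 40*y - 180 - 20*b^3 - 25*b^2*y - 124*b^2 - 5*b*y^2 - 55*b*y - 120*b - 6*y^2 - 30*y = -20*b^3 - 142*b^2 - 296*b + y^2*(-5*b - 8) + y*(-25*b^2 - 90*b - 80) - 192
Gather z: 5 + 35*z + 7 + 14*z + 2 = 49*z + 14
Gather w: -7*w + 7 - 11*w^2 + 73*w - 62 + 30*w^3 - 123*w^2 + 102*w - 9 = 30*w^3 - 134*w^2 + 168*w - 64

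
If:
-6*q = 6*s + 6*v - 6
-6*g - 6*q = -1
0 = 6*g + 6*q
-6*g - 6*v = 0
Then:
No Solution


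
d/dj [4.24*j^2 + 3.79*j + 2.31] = 8.48*j + 3.79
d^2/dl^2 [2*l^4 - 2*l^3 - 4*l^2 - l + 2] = 24*l^2 - 12*l - 8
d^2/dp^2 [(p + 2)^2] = 2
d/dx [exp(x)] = exp(x)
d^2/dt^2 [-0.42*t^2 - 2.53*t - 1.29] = -0.840000000000000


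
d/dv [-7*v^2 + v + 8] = 1 - 14*v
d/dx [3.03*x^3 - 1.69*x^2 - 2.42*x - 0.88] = 9.09*x^2 - 3.38*x - 2.42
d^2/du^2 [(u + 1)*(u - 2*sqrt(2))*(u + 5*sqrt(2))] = 6*u + 2 + 6*sqrt(2)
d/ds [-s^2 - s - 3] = -2*s - 1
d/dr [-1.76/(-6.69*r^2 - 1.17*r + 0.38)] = (-23.5488*r - 2.0592)/(6.69*r^2 + 1.17*r - 0.38)^2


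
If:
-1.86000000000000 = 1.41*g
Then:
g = -1.32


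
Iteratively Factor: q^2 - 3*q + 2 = (q - 2)*(q - 1)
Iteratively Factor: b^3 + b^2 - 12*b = (b - 3)*(b^2 + 4*b) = b*(b - 3)*(b + 4)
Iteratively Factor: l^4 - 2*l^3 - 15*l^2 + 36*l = (l + 4)*(l^3 - 6*l^2 + 9*l) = (l - 3)*(l + 4)*(l^2 - 3*l) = (l - 3)^2*(l + 4)*(l)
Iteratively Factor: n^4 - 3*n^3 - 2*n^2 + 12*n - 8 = (n - 2)*(n^3 - n^2 - 4*n + 4) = (n - 2)^2*(n^2 + n - 2) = (n - 2)^2*(n - 1)*(n + 2)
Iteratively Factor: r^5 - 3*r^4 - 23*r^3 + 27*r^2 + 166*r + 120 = (r - 5)*(r^4 + 2*r^3 - 13*r^2 - 38*r - 24) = (r - 5)*(r + 1)*(r^3 + r^2 - 14*r - 24) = (r - 5)*(r + 1)*(r + 2)*(r^2 - r - 12) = (r - 5)*(r - 4)*(r + 1)*(r + 2)*(r + 3)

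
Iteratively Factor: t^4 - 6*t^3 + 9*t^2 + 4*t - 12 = (t - 2)*(t^3 - 4*t^2 + t + 6) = (t - 3)*(t - 2)*(t^2 - t - 2) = (t - 3)*(t - 2)*(t + 1)*(t - 2)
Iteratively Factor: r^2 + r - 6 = (r + 3)*(r - 2)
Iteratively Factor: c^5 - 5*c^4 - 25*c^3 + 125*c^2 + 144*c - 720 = (c + 3)*(c^4 - 8*c^3 - c^2 + 128*c - 240) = (c + 3)*(c + 4)*(c^3 - 12*c^2 + 47*c - 60) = (c - 5)*(c + 3)*(c + 4)*(c^2 - 7*c + 12) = (c - 5)*(c - 3)*(c + 3)*(c + 4)*(c - 4)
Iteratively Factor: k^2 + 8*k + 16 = (k + 4)*(k + 4)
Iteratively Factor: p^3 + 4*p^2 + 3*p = (p + 3)*(p^2 + p) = p*(p + 3)*(p + 1)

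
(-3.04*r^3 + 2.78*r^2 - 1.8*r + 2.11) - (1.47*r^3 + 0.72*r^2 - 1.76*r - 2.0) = -4.51*r^3 + 2.06*r^2 - 0.04*r + 4.11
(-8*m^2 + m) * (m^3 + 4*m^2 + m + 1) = -8*m^5 - 31*m^4 - 4*m^3 - 7*m^2 + m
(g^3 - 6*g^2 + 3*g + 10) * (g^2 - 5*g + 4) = g^5 - 11*g^4 + 37*g^3 - 29*g^2 - 38*g + 40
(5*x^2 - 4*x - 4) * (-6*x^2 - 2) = -30*x^4 + 24*x^3 + 14*x^2 + 8*x + 8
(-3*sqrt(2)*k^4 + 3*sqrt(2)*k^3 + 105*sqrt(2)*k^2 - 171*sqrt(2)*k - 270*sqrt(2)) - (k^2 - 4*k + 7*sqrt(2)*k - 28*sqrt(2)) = -3*sqrt(2)*k^4 + 3*sqrt(2)*k^3 - k^2 + 105*sqrt(2)*k^2 - 178*sqrt(2)*k + 4*k - 242*sqrt(2)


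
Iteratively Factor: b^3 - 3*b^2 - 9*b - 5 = (b + 1)*(b^2 - 4*b - 5) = (b - 5)*(b + 1)*(b + 1)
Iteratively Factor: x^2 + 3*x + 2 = (x + 1)*(x + 2)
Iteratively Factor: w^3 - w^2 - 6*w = (w)*(w^2 - w - 6) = w*(w - 3)*(w + 2)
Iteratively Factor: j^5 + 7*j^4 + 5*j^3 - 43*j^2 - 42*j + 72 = (j - 2)*(j^4 + 9*j^3 + 23*j^2 + 3*j - 36) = (j - 2)*(j - 1)*(j^3 + 10*j^2 + 33*j + 36) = (j - 2)*(j - 1)*(j + 3)*(j^2 + 7*j + 12) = (j - 2)*(j - 1)*(j + 3)^2*(j + 4)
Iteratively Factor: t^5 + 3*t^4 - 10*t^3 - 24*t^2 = (t - 3)*(t^4 + 6*t^3 + 8*t^2) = (t - 3)*(t + 2)*(t^3 + 4*t^2) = (t - 3)*(t + 2)*(t + 4)*(t^2) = t*(t - 3)*(t + 2)*(t + 4)*(t)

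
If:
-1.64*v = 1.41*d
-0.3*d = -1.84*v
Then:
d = 0.00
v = 0.00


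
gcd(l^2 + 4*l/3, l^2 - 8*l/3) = l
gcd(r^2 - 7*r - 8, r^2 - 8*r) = r - 8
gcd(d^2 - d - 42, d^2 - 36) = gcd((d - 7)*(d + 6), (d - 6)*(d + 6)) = d + 6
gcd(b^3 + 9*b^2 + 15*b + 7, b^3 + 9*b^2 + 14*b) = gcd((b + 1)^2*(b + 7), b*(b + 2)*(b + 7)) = b + 7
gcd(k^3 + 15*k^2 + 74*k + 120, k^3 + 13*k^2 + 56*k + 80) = k^2 + 9*k + 20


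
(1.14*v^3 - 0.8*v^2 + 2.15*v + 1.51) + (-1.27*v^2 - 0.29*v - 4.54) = 1.14*v^3 - 2.07*v^2 + 1.86*v - 3.03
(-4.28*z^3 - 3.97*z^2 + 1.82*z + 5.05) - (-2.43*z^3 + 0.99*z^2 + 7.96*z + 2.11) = -1.85*z^3 - 4.96*z^2 - 6.14*z + 2.94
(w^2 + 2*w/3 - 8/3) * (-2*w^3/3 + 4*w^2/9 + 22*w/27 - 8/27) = -2*w^5/3 + 26*w^3/9 - 76*w^2/81 - 64*w/27 + 64/81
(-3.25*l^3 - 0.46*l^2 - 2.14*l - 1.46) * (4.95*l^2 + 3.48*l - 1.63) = -16.0875*l^5 - 13.587*l^4 - 6.8963*l^3 - 13.9244*l^2 - 1.5926*l + 2.3798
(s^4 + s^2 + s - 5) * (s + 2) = s^5 + 2*s^4 + s^3 + 3*s^2 - 3*s - 10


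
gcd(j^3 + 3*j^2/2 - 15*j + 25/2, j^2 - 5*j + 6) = 1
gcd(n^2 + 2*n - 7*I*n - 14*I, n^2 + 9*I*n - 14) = 1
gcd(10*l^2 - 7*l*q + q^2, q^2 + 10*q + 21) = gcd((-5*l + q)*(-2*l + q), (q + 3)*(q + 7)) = 1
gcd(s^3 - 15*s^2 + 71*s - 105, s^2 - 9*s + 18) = s - 3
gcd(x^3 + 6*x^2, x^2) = x^2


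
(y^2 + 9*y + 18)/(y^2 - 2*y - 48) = (y + 3)/(y - 8)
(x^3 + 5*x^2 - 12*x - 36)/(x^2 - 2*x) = (x^3 + 5*x^2 - 12*x - 36)/(x*(x - 2))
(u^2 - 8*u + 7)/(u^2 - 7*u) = (u - 1)/u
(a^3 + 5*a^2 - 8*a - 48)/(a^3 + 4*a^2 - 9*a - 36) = (a + 4)/(a + 3)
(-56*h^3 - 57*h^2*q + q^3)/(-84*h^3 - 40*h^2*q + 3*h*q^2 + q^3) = (-8*h^2 - 7*h*q + q^2)/(-12*h^2 - 4*h*q + q^2)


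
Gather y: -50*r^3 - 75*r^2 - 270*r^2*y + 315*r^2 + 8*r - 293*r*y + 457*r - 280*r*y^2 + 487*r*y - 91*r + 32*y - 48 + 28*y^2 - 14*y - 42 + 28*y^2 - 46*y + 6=-50*r^3 + 240*r^2 + 374*r + y^2*(56 - 280*r) + y*(-270*r^2 + 194*r - 28) - 84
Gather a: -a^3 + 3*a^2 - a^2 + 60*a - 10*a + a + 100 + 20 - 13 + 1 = -a^3 + 2*a^2 + 51*a + 108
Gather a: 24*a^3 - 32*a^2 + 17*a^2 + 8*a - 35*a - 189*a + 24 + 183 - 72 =24*a^3 - 15*a^2 - 216*a + 135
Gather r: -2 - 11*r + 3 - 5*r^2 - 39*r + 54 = -5*r^2 - 50*r + 55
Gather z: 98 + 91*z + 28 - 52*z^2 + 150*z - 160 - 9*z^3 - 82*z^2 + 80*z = -9*z^3 - 134*z^2 + 321*z - 34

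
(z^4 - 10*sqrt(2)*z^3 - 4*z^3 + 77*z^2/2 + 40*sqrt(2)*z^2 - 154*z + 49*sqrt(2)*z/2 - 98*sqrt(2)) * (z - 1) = z^5 - 10*sqrt(2)*z^4 - 5*z^4 + 85*z^3/2 + 50*sqrt(2)*z^3 - 385*z^2/2 - 31*sqrt(2)*z^2/2 - 245*sqrt(2)*z/2 + 154*z + 98*sqrt(2)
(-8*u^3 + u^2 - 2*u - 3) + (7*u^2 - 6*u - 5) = -8*u^3 + 8*u^2 - 8*u - 8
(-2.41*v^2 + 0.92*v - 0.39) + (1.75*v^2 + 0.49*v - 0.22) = -0.66*v^2 + 1.41*v - 0.61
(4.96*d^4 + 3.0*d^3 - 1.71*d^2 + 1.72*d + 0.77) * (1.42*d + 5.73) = 7.0432*d^5 + 32.6808*d^4 + 14.7618*d^3 - 7.3559*d^2 + 10.949*d + 4.4121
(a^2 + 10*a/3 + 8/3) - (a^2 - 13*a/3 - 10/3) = 23*a/3 + 6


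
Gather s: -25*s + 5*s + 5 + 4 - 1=8 - 20*s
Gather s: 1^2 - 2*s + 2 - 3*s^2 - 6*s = -3*s^2 - 8*s + 3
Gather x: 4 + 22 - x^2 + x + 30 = -x^2 + x + 56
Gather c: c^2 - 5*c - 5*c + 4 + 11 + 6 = c^2 - 10*c + 21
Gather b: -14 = -14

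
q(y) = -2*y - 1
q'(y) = -2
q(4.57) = -10.14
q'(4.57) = -2.00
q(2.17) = -5.34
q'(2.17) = -2.00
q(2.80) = -6.60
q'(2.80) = -2.00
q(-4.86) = 8.72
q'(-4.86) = -2.00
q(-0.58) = 0.16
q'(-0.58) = -2.00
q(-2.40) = 3.80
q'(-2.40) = -2.00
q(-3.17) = 5.34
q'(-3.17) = -2.00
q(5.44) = -11.88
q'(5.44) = -2.00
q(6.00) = -13.00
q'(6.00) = -2.00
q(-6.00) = 11.00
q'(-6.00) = -2.00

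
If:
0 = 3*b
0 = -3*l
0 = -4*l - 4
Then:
No Solution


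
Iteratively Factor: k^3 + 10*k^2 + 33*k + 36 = (k + 4)*(k^2 + 6*k + 9) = (k + 3)*(k + 4)*(k + 3)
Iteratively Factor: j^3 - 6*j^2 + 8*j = (j)*(j^2 - 6*j + 8) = j*(j - 2)*(j - 4)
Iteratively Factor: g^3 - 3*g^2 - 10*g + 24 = (g + 3)*(g^2 - 6*g + 8) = (g - 2)*(g + 3)*(g - 4)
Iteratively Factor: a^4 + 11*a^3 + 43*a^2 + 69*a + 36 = (a + 4)*(a^3 + 7*a^2 + 15*a + 9) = (a + 3)*(a + 4)*(a^2 + 4*a + 3) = (a + 1)*(a + 3)*(a + 4)*(a + 3)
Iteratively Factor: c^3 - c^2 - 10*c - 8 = (c + 1)*(c^2 - 2*c - 8) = (c + 1)*(c + 2)*(c - 4)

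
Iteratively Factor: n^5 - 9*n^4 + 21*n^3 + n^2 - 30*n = (n - 2)*(n^4 - 7*n^3 + 7*n^2 + 15*n) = (n - 5)*(n - 2)*(n^3 - 2*n^2 - 3*n) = (n - 5)*(n - 2)*(n + 1)*(n^2 - 3*n) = (n - 5)*(n - 3)*(n - 2)*(n + 1)*(n)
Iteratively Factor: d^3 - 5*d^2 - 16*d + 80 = (d - 4)*(d^2 - d - 20) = (d - 4)*(d + 4)*(d - 5)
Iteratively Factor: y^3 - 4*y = (y)*(y^2 - 4) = y*(y - 2)*(y + 2)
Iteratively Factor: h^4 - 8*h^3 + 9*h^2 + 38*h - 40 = (h + 2)*(h^3 - 10*h^2 + 29*h - 20) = (h - 5)*(h + 2)*(h^2 - 5*h + 4) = (h - 5)*(h - 4)*(h + 2)*(h - 1)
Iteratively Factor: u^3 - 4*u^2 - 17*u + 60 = (u + 4)*(u^2 - 8*u + 15) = (u - 3)*(u + 4)*(u - 5)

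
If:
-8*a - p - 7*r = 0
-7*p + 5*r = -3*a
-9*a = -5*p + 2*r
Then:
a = 0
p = 0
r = 0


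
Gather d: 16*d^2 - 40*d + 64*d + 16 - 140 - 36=16*d^2 + 24*d - 160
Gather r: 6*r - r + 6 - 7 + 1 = 5*r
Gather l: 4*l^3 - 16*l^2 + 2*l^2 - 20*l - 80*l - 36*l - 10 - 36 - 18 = 4*l^3 - 14*l^2 - 136*l - 64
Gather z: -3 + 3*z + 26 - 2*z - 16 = z + 7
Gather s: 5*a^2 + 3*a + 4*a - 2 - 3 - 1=5*a^2 + 7*a - 6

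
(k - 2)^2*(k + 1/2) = k^3 - 7*k^2/2 + 2*k + 2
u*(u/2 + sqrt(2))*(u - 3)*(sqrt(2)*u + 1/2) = sqrt(2)*u^4/2 - 3*sqrt(2)*u^3/2 + 9*u^3/4 - 27*u^2/4 + sqrt(2)*u^2/2 - 3*sqrt(2)*u/2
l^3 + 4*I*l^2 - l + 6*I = (l - I)*(l + 2*I)*(l + 3*I)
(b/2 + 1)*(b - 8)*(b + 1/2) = b^3/2 - 11*b^2/4 - 19*b/2 - 4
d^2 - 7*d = d*(d - 7)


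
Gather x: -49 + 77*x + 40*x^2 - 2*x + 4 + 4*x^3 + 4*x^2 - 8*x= 4*x^3 + 44*x^2 + 67*x - 45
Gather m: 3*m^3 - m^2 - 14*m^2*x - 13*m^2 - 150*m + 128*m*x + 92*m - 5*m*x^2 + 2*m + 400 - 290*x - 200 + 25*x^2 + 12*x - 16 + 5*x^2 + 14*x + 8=3*m^3 + m^2*(-14*x - 14) + m*(-5*x^2 + 128*x - 56) + 30*x^2 - 264*x + 192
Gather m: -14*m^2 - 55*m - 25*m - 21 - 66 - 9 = -14*m^2 - 80*m - 96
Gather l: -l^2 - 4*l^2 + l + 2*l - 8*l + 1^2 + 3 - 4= -5*l^2 - 5*l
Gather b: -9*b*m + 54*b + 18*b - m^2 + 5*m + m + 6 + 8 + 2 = b*(72 - 9*m) - m^2 + 6*m + 16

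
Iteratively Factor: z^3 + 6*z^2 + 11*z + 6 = (z + 3)*(z^2 + 3*z + 2) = (z + 2)*(z + 3)*(z + 1)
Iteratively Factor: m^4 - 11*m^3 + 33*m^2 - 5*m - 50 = (m - 5)*(m^3 - 6*m^2 + 3*m + 10) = (m - 5)*(m + 1)*(m^2 - 7*m + 10) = (m - 5)*(m - 2)*(m + 1)*(m - 5)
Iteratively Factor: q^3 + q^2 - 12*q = (q)*(q^2 + q - 12) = q*(q - 3)*(q + 4)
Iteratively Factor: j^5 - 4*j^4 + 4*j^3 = (j)*(j^4 - 4*j^3 + 4*j^2) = j^2*(j^3 - 4*j^2 + 4*j) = j^3*(j^2 - 4*j + 4) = j^3*(j - 2)*(j - 2)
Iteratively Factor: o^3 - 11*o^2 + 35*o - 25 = (o - 1)*(o^2 - 10*o + 25) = (o - 5)*(o - 1)*(o - 5)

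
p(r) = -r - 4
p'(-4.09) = -1.00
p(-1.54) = -2.46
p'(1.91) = -1.00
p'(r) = -1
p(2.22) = -6.22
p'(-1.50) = -1.00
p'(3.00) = -1.00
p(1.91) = -5.91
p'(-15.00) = -1.00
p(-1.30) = -2.70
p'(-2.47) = -1.00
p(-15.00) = 11.00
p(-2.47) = -1.53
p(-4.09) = 0.09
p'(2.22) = -1.00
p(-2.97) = -1.03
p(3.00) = -7.00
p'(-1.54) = -1.00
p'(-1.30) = -1.00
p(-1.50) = -2.50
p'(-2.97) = -1.00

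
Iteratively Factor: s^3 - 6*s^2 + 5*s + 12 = (s - 3)*(s^2 - 3*s - 4) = (s - 4)*(s - 3)*(s + 1)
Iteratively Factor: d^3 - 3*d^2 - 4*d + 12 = (d - 2)*(d^2 - d - 6) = (d - 2)*(d + 2)*(d - 3)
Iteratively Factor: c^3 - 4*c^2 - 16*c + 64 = (c - 4)*(c^2 - 16) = (c - 4)^2*(c + 4)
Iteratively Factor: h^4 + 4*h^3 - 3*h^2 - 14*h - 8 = (h + 4)*(h^3 - 3*h - 2) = (h - 2)*(h + 4)*(h^2 + 2*h + 1) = (h - 2)*(h + 1)*(h + 4)*(h + 1)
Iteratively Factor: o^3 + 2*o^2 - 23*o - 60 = (o - 5)*(o^2 + 7*o + 12) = (o - 5)*(o + 4)*(o + 3)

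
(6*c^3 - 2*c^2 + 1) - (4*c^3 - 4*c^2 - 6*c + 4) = 2*c^3 + 2*c^2 + 6*c - 3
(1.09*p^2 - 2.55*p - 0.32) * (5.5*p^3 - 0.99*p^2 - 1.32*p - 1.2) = 5.995*p^5 - 15.1041*p^4 - 0.674300000000001*p^3 + 2.3748*p^2 + 3.4824*p + 0.384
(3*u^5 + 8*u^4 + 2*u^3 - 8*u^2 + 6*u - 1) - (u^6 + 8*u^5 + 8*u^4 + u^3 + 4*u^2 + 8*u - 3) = -u^6 - 5*u^5 + u^3 - 12*u^2 - 2*u + 2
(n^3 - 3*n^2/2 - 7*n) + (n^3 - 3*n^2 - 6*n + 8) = 2*n^3 - 9*n^2/2 - 13*n + 8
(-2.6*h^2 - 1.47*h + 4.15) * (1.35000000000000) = -3.51*h^2 - 1.9845*h + 5.6025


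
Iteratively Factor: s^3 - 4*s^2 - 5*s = (s - 5)*(s^2 + s) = s*(s - 5)*(s + 1)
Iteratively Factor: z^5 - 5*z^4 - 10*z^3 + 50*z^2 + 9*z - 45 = (z + 3)*(z^4 - 8*z^3 + 14*z^2 + 8*z - 15) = (z + 1)*(z + 3)*(z^3 - 9*z^2 + 23*z - 15) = (z - 1)*(z + 1)*(z + 3)*(z^2 - 8*z + 15) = (z - 5)*(z - 1)*(z + 1)*(z + 3)*(z - 3)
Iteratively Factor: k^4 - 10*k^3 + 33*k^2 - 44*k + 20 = (k - 1)*(k^3 - 9*k^2 + 24*k - 20) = (k - 5)*(k - 1)*(k^2 - 4*k + 4) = (k - 5)*(k - 2)*(k - 1)*(k - 2)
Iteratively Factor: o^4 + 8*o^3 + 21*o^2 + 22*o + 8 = (o + 2)*(o^3 + 6*o^2 + 9*o + 4) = (o + 2)*(o + 4)*(o^2 + 2*o + 1) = (o + 1)*(o + 2)*(o + 4)*(o + 1)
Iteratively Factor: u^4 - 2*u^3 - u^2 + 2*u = (u - 2)*(u^3 - u) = (u - 2)*(u + 1)*(u^2 - u) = u*(u - 2)*(u + 1)*(u - 1)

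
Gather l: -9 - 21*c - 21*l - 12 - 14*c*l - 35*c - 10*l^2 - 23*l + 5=-56*c - 10*l^2 + l*(-14*c - 44) - 16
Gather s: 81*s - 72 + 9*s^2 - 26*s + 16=9*s^2 + 55*s - 56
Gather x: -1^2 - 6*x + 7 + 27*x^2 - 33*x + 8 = 27*x^2 - 39*x + 14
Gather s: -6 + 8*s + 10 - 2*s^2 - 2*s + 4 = -2*s^2 + 6*s + 8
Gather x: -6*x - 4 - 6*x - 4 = -12*x - 8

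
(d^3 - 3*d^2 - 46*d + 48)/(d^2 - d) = d - 2 - 48/d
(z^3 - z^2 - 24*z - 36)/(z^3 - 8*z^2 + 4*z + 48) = (z + 3)/(z - 4)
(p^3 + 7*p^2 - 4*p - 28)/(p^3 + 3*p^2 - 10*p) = (p^2 + 9*p + 14)/(p*(p + 5))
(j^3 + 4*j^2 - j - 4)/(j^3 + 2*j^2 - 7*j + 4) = (j + 1)/(j - 1)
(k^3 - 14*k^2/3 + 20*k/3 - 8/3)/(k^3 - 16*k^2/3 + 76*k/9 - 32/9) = 3*(k - 2)/(3*k - 8)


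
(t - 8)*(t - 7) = t^2 - 15*t + 56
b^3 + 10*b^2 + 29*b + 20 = (b + 1)*(b + 4)*(b + 5)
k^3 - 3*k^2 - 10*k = k*(k - 5)*(k + 2)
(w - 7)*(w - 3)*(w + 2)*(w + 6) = w^4 - 2*w^3 - 47*w^2 + 48*w + 252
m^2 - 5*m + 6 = (m - 3)*(m - 2)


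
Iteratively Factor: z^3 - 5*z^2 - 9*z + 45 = (z - 5)*(z^2 - 9) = (z - 5)*(z - 3)*(z + 3)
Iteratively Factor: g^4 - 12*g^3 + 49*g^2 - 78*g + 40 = (g - 4)*(g^3 - 8*g^2 + 17*g - 10) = (g - 4)*(g - 2)*(g^2 - 6*g + 5) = (g - 4)*(g - 2)*(g - 1)*(g - 5)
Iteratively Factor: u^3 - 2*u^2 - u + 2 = (u - 1)*(u^2 - u - 2) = (u - 2)*(u - 1)*(u + 1)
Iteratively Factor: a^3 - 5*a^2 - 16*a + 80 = (a - 4)*(a^2 - a - 20) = (a - 5)*(a - 4)*(a + 4)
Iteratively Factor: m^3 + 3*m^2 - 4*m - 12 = (m + 3)*(m^2 - 4) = (m - 2)*(m + 3)*(m + 2)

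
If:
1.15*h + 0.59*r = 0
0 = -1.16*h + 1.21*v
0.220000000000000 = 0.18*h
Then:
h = 1.22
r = -2.38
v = 1.17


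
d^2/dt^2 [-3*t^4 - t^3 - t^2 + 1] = -36*t^2 - 6*t - 2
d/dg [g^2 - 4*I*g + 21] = 2*g - 4*I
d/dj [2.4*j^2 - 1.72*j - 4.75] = 4.8*j - 1.72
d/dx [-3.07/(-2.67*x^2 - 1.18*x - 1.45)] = (-16.3938*x - 3.6226)/(2.67*x^2 + 1.18*x + 1.45)^2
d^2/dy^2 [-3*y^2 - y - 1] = -6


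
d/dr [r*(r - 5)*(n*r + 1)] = 3*n*r^2 - 10*n*r + 2*r - 5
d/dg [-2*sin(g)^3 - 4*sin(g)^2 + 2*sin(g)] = 2*(-3*sin(g)^2 - 4*sin(g) + 1)*cos(g)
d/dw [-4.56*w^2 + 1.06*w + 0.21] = 1.06 - 9.12*w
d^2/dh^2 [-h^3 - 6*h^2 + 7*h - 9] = -6*h - 12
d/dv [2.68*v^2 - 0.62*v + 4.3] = 5.36*v - 0.62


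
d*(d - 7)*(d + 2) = d^3 - 5*d^2 - 14*d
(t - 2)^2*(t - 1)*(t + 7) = t^4 + 2*t^3 - 27*t^2 + 52*t - 28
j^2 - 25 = (j - 5)*(j + 5)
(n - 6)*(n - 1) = n^2 - 7*n + 6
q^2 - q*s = q*(q - s)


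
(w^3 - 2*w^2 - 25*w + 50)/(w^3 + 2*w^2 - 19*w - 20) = (w^2 - 7*w + 10)/(w^2 - 3*w - 4)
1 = 1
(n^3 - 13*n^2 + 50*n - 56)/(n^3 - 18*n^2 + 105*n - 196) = (n - 2)/(n - 7)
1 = 1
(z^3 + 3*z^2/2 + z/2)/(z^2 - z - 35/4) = 2*z*(2*z^2 + 3*z + 1)/(4*z^2 - 4*z - 35)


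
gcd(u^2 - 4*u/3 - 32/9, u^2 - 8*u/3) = u - 8/3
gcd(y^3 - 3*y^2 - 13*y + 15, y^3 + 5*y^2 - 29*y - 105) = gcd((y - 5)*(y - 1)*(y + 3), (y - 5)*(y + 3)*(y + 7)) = y^2 - 2*y - 15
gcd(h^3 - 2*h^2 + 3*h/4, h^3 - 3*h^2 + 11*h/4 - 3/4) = h^2 - 2*h + 3/4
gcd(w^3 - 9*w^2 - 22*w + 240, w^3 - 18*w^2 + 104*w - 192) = w^2 - 14*w + 48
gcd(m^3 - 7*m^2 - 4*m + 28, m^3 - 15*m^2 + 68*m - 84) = m^2 - 9*m + 14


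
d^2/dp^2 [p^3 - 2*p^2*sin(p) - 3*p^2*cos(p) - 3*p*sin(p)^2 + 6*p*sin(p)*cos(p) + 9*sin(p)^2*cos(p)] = 2*p^2*sin(p) + 3*p^2*cos(p) + 12*p*sin(p) - 12*p*sin(2*p) - 8*p*cos(p) - 6*p*cos(2*p) + 6*p - 4*sin(p) - 6*sin(2*p) - 33*cos(p)/4 + 12*cos(2*p) + 81*cos(3*p)/4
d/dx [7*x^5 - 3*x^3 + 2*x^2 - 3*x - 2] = 35*x^4 - 9*x^2 + 4*x - 3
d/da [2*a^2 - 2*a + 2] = 4*a - 2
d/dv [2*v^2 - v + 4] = 4*v - 1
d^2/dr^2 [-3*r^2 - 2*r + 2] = -6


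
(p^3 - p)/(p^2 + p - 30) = (p^3 - p)/(p^2 + p - 30)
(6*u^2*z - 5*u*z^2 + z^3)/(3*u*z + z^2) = (6*u^2 - 5*u*z + z^2)/(3*u + z)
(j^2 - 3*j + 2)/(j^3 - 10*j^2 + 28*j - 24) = (j - 1)/(j^2 - 8*j + 12)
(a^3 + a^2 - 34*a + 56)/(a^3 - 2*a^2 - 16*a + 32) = (a + 7)/(a + 4)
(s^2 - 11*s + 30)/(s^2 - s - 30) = (s - 5)/(s + 5)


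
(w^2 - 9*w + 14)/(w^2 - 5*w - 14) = (w - 2)/(w + 2)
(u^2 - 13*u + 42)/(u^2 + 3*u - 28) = (u^2 - 13*u + 42)/(u^2 + 3*u - 28)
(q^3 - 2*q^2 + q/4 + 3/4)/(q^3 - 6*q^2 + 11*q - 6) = (q^2 - q - 3/4)/(q^2 - 5*q + 6)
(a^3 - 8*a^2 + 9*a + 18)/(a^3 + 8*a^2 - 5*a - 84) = (a^2 - 5*a - 6)/(a^2 + 11*a + 28)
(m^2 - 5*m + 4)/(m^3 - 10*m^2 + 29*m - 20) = 1/(m - 5)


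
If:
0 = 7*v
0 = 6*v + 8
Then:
No Solution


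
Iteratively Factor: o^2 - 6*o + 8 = (o - 2)*(o - 4)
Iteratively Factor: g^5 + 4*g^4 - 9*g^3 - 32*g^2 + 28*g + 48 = (g + 4)*(g^4 - 9*g^2 + 4*g + 12) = (g + 1)*(g + 4)*(g^3 - g^2 - 8*g + 12) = (g - 2)*(g + 1)*(g + 4)*(g^2 + g - 6) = (g - 2)^2*(g + 1)*(g + 4)*(g + 3)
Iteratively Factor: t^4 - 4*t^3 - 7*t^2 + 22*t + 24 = (t - 3)*(t^3 - t^2 - 10*t - 8) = (t - 3)*(t + 1)*(t^2 - 2*t - 8) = (t - 3)*(t + 1)*(t + 2)*(t - 4)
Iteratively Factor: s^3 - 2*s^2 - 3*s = (s)*(s^2 - 2*s - 3) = s*(s + 1)*(s - 3)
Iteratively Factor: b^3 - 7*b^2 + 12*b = (b - 3)*(b^2 - 4*b) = (b - 4)*(b - 3)*(b)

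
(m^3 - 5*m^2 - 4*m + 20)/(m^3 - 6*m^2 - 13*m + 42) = (m^2 - 3*m - 10)/(m^2 - 4*m - 21)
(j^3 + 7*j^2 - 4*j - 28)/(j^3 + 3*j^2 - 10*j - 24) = (j^2 + 5*j - 14)/(j^2 + j - 12)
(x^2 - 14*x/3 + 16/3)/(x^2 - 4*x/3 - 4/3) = (3*x - 8)/(3*x + 2)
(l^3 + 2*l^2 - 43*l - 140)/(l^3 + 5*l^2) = 1 - 3/l - 28/l^2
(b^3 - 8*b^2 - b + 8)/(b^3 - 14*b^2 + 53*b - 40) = (b + 1)/(b - 5)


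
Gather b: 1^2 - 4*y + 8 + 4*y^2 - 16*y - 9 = 4*y^2 - 20*y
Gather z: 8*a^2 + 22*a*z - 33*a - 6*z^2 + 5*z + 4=8*a^2 - 33*a - 6*z^2 + z*(22*a + 5) + 4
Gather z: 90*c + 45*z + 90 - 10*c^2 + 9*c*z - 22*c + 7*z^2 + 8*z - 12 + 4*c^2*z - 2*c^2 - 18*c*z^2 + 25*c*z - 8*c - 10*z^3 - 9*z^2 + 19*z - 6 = -12*c^2 + 60*c - 10*z^3 + z^2*(-18*c - 2) + z*(4*c^2 + 34*c + 72) + 72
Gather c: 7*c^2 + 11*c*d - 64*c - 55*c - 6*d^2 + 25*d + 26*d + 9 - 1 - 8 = 7*c^2 + c*(11*d - 119) - 6*d^2 + 51*d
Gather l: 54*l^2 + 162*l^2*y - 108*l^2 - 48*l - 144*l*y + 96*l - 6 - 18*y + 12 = l^2*(162*y - 54) + l*(48 - 144*y) - 18*y + 6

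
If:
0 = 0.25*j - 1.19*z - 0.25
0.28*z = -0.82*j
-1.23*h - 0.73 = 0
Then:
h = -0.59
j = 0.07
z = -0.20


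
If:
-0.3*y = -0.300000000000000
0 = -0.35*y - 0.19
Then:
No Solution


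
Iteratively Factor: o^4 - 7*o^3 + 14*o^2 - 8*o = (o - 2)*(o^3 - 5*o^2 + 4*o) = (o - 2)*(o - 1)*(o^2 - 4*o) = o*(o - 2)*(o - 1)*(o - 4)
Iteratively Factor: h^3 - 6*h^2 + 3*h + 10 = (h - 5)*(h^2 - h - 2) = (h - 5)*(h - 2)*(h + 1)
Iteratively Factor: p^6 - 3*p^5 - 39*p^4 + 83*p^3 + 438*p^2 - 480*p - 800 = (p + 1)*(p^5 - 4*p^4 - 35*p^3 + 118*p^2 + 320*p - 800) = (p + 1)*(p + 4)*(p^4 - 8*p^3 - 3*p^2 + 130*p - 200) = (p - 5)*(p + 1)*(p + 4)*(p^3 - 3*p^2 - 18*p + 40) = (p - 5)^2*(p + 1)*(p + 4)*(p^2 + 2*p - 8) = (p - 5)^2*(p - 2)*(p + 1)*(p + 4)*(p + 4)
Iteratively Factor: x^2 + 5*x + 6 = (x + 3)*(x + 2)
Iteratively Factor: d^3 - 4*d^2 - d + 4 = (d - 1)*(d^2 - 3*d - 4) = (d - 1)*(d + 1)*(d - 4)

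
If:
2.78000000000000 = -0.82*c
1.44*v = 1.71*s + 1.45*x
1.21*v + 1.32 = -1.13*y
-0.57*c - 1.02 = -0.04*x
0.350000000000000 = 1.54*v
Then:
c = -3.39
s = 19.53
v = 0.23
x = -22.81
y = -1.41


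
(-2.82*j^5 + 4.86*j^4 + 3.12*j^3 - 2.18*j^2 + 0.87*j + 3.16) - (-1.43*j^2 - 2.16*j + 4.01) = -2.82*j^5 + 4.86*j^4 + 3.12*j^3 - 0.75*j^2 + 3.03*j - 0.85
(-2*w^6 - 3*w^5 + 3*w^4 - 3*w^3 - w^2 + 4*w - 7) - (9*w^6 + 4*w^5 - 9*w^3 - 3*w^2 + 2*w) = -11*w^6 - 7*w^5 + 3*w^4 + 6*w^3 + 2*w^2 + 2*w - 7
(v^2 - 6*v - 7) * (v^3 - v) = v^5 - 6*v^4 - 8*v^3 + 6*v^2 + 7*v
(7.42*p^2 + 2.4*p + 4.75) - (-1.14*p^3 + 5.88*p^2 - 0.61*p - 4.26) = 1.14*p^3 + 1.54*p^2 + 3.01*p + 9.01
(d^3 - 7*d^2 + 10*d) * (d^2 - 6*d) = d^5 - 13*d^4 + 52*d^3 - 60*d^2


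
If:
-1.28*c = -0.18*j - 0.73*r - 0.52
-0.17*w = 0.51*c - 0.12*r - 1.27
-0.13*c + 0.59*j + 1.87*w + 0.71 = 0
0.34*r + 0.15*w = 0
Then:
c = 5.97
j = 25.31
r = 3.51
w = -7.95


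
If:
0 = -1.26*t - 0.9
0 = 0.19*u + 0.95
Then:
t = -0.71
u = -5.00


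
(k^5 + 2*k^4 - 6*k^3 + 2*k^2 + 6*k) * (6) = 6*k^5 + 12*k^4 - 36*k^3 + 12*k^2 + 36*k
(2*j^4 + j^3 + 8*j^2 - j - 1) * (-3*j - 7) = -6*j^5 - 17*j^4 - 31*j^3 - 53*j^2 + 10*j + 7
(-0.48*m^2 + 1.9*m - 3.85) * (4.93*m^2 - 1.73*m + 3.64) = -2.3664*m^4 + 10.1974*m^3 - 24.0147*m^2 + 13.5765*m - 14.014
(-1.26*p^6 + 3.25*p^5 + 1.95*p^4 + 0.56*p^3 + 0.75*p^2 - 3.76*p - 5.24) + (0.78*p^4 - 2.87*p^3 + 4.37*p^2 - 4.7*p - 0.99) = -1.26*p^6 + 3.25*p^5 + 2.73*p^4 - 2.31*p^3 + 5.12*p^2 - 8.46*p - 6.23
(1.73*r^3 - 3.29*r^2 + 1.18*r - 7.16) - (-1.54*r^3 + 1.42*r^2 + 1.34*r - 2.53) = 3.27*r^3 - 4.71*r^2 - 0.16*r - 4.63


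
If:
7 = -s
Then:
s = -7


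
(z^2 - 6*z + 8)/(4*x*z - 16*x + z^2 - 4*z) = (z - 2)/(4*x + z)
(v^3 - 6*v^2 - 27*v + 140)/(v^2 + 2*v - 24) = (v^2 - 2*v - 35)/(v + 6)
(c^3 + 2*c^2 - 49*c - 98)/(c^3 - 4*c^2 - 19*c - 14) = (c + 7)/(c + 1)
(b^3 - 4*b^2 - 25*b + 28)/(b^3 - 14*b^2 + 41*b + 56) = (b^2 + 3*b - 4)/(b^2 - 7*b - 8)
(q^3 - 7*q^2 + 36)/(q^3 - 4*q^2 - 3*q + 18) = (q - 6)/(q - 3)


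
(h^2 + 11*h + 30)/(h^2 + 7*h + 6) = (h + 5)/(h + 1)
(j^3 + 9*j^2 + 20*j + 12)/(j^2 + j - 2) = (j^2 + 7*j + 6)/(j - 1)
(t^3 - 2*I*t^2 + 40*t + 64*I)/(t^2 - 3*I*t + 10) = (t^2 - 4*I*t + 32)/(t - 5*I)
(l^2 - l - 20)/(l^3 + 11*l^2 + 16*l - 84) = (l^2 - l - 20)/(l^3 + 11*l^2 + 16*l - 84)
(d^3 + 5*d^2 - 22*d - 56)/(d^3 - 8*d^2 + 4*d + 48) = (d + 7)/(d - 6)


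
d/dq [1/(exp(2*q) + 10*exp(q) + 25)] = 2*(-exp(q) - 5)*exp(q)/(exp(2*q) + 10*exp(q) + 25)^2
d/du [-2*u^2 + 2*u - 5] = 2 - 4*u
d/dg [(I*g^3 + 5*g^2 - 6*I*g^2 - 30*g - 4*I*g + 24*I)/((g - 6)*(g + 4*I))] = (I*g^2 - 8*g + 24*I)/(g^2 + 8*I*g - 16)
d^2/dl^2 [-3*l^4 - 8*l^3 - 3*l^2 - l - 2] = -36*l^2 - 48*l - 6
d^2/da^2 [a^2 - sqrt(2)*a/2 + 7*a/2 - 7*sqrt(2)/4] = 2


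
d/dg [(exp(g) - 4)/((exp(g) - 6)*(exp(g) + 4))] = (-exp(2*g) + 8*exp(g) - 32)*exp(g)/(exp(4*g) - 4*exp(3*g) - 44*exp(2*g) + 96*exp(g) + 576)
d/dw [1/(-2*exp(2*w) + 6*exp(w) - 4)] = (exp(w) - 3/2)*exp(w)/(exp(2*w) - 3*exp(w) + 2)^2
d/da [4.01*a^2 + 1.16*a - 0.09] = 8.02*a + 1.16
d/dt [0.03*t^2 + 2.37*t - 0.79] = 0.06*t + 2.37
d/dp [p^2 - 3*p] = 2*p - 3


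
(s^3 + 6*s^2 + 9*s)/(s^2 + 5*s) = (s^2 + 6*s + 9)/(s + 5)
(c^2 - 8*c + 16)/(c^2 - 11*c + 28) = (c - 4)/(c - 7)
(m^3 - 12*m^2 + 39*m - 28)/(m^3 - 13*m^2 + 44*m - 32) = (m - 7)/(m - 8)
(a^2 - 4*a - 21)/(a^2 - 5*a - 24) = (a - 7)/(a - 8)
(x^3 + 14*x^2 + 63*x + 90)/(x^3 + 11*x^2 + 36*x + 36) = (x + 5)/(x + 2)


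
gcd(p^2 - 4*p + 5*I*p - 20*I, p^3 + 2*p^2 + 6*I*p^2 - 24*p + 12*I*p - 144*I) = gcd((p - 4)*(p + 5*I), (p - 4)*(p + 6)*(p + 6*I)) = p - 4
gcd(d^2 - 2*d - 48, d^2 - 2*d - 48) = d^2 - 2*d - 48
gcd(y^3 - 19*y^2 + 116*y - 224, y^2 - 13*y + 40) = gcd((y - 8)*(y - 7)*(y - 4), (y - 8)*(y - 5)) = y - 8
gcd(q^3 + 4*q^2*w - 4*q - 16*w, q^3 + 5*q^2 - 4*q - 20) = q^2 - 4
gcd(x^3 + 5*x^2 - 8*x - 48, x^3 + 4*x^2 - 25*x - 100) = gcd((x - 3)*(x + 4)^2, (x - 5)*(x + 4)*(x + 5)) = x + 4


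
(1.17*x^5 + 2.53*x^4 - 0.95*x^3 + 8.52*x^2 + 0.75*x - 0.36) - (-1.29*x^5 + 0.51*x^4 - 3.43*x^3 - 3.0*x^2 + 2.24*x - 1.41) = 2.46*x^5 + 2.02*x^4 + 2.48*x^3 + 11.52*x^2 - 1.49*x + 1.05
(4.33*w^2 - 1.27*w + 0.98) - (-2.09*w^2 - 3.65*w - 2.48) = 6.42*w^2 + 2.38*w + 3.46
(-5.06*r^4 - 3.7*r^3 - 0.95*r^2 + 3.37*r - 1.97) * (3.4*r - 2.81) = -17.204*r^5 + 1.6386*r^4 + 7.167*r^3 + 14.1275*r^2 - 16.1677*r + 5.5357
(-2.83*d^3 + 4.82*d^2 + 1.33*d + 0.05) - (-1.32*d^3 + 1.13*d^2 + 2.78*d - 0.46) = -1.51*d^3 + 3.69*d^2 - 1.45*d + 0.51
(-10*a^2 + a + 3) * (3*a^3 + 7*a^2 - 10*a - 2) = -30*a^5 - 67*a^4 + 116*a^3 + 31*a^2 - 32*a - 6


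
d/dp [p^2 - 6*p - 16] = 2*p - 6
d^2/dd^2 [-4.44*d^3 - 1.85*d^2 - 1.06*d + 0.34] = -26.64*d - 3.7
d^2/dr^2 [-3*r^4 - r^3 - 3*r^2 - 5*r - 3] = -36*r^2 - 6*r - 6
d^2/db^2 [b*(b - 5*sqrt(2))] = 2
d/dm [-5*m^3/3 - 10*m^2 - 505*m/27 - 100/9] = -5*m^2 - 20*m - 505/27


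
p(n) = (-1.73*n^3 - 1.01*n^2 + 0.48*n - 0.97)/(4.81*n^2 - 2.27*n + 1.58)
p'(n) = (2.27 - 9.62*n)*(-1.73*n^3 - 1.01*n^2 + 0.48*n - 0.97)/(4.81*n^2 - 2.27*n + 1.58)^2 + (-5.19*n^2 - 2.02*n + 0.48)/(4.81*n^2 - 2.27*n + 1.58)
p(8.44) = -3.41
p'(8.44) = -0.36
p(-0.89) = -0.13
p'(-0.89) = -0.44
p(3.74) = -1.72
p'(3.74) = -0.36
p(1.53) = -0.94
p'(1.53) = -0.33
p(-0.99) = -0.09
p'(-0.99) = -0.43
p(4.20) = -1.88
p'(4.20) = -0.36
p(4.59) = -2.03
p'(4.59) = -0.36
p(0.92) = -0.77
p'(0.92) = -0.20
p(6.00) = -2.53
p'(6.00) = -0.36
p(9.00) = -3.61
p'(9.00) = -0.36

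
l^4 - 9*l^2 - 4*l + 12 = (l - 3)*(l - 1)*(l + 2)^2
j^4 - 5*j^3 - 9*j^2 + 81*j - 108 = (j - 3)^3*(j + 4)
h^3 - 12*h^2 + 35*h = h*(h - 7)*(h - 5)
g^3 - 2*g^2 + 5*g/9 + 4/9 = (g - 4/3)*(g - 1)*(g + 1/3)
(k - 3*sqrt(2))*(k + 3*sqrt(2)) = k^2 - 18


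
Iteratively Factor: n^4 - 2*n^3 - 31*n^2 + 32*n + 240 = (n + 4)*(n^3 - 6*n^2 - 7*n + 60) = (n - 4)*(n + 4)*(n^2 - 2*n - 15) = (n - 5)*(n - 4)*(n + 4)*(n + 3)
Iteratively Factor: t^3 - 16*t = (t)*(t^2 - 16) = t*(t - 4)*(t + 4)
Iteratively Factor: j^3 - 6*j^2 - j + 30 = (j + 2)*(j^2 - 8*j + 15) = (j - 5)*(j + 2)*(j - 3)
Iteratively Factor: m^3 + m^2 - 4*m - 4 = (m + 1)*(m^2 - 4) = (m - 2)*(m + 1)*(m + 2)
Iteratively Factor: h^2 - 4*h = (h - 4)*(h)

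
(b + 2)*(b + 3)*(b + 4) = b^3 + 9*b^2 + 26*b + 24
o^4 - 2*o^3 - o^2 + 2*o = o*(o - 2)*(o - 1)*(o + 1)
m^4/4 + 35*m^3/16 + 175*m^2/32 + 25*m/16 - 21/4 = (m/4 + 1)*(m - 3/4)*(m + 2)*(m + 7/2)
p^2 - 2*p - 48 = (p - 8)*(p + 6)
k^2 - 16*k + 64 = (k - 8)^2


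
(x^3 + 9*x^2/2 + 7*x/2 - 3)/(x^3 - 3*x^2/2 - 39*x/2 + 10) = (x^2 + 5*x + 6)/(x^2 - x - 20)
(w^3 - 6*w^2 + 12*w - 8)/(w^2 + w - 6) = (w^2 - 4*w + 4)/(w + 3)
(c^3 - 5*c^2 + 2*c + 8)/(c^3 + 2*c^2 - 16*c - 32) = (c^2 - c - 2)/(c^2 + 6*c + 8)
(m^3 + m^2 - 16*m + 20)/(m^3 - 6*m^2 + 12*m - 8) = (m + 5)/(m - 2)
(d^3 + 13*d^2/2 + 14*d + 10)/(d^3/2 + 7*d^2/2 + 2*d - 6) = (2*d^2 + 9*d + 10)/(d^2 + 5*d - 6)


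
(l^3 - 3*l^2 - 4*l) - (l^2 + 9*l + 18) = l^3 - 4*l^2 - 13*l - 18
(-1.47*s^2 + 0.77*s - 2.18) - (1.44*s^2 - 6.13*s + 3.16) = -2.91*s^2 + 6.9*s - 5.34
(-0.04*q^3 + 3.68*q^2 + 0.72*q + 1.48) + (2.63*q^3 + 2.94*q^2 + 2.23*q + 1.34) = 2.59*q^3 + 6.62*q^2 + 2.95*q + 2.82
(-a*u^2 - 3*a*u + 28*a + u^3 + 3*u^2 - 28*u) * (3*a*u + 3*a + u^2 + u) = -3*a^2*u^3 - 12*a^2*u^2 + 75*a^2*u + 84*a^2 + 2*a*u^4 + 8*a*u^3 - 50*a*u^2 - 56*a*u + u^5 + 4*u^4 - 25*u^3 - 28*u^2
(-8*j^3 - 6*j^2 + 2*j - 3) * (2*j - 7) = -16*j^4 + 44*j^3 + 46*j^2 - 20*j + 21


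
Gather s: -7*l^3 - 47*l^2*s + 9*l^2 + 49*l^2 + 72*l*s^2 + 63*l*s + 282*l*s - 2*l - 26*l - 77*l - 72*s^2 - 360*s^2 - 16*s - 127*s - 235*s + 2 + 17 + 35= -7*l^3 + 58*l^2 - 105*l + s^2*(72*l - 432) + s*(-47*l^2 + 345*l - 378) + 54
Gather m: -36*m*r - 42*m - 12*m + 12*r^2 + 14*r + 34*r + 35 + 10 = m*(-36*r - 54) + 12*r^2 + 48*r + 45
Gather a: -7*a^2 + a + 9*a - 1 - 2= -7*a^2 + 10*a - 3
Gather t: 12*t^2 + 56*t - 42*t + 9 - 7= 12*t^2 + 14*t + 2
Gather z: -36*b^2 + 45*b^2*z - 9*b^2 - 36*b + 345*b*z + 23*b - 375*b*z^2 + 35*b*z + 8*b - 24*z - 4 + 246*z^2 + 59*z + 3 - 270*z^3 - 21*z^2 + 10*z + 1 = -45*b^2 - 5*b - 270*z^3 + z^2*(225 - 375*b) + z*(45*b^2 + 380*b + 45)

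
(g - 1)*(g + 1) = g^2 - 1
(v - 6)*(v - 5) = v^2 - 11*v + 30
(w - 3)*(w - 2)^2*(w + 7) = w^4 - 33*w^2 + 100*w - 84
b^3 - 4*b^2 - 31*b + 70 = (b - 7)*(b - 2)*(b + 5)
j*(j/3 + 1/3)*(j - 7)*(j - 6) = j^4/3 - 4*j^3 + 29*j^2/3 + 14*j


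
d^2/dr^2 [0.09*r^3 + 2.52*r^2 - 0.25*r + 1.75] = 0.54*r + 5.04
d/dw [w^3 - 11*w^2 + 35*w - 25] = 3*w^2 - 22*w + 35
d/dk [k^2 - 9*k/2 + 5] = 2*k - 9/2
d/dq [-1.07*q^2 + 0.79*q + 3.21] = 0.79 - 2.14*q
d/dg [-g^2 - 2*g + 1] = -2*g - 2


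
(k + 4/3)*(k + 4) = k^2 + 16*k/3 + 16/3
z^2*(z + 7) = z^3 + 7*z^2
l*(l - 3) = l^2 - 3*l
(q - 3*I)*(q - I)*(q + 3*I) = q^3 - I*q^2 + 9*q - 9*I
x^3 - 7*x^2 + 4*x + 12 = (x - 6)*(x - 2)*(x + 1)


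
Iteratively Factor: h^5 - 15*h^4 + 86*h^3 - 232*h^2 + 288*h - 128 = (h - 4)*(h^4 - 11*h^3 + 42*h^2 - 64*h + 32) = (h - 4)*(h - 1)*(h^3 - 10*h^2 + 32*h - 32) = (h - 4)^2*(h - 1)*(h^2 - 6*h + 8) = (h - 4)^2*(h - 2)*(h - 1)*(h - 4)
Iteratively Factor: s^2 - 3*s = (s - 3)*(s)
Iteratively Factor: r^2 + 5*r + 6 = (r + 3)*(r + 2)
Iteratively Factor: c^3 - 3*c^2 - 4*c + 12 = (c + 2)*(c^2 - 5*c + 6) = (c - 2)*(c + 2)*(c - 3)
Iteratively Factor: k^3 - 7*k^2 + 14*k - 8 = (k - 1)*(k^2 - 6*k + 8) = (k - 2)*(k - 1)*(k - 4)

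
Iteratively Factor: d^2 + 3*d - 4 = (d + 4)*(d - 1)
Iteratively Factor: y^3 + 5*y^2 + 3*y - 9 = (y + 3)*(y^2 + 2*y - 3) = (y + 3)^2*(y - 1)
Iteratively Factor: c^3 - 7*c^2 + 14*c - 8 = (c - 1)*(c^2 - 6*c + 8) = (c - 4)*(c - 1)*(c - 2)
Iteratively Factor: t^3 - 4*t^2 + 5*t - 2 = (t - 1)*(t^2 - 3*t + 2) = (t - 2)*(t - 1)*(t - 1)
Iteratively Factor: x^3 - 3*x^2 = (x)*(x^2 - 3*x) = x^2*(x - 3)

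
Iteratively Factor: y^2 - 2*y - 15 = (y + 3)*(y - 5)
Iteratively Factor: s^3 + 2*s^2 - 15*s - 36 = (s + 3)*(s^2 - s - 12) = (s + 3)^2*(s - 4)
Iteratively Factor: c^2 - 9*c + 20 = (c - 4)*(c - 5)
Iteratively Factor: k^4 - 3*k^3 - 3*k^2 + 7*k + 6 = (k - 2)*(k^3 - k^2 - 5*k - 3) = (k - 3)*(k - 2)*(k^2 + 2*k + 1) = (k - 3)*(k - 2)*(k + 1)*(k + 1)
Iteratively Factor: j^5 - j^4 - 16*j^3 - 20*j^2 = (j + 2)*(j^4 - 3*j^3 - 10*j^2) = (j - 5)*(j + 2)*(j^3 + 2*j^2) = j*(j - 5)*(j + 2)*(j^2 + 2*j) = j^2*(j - 5)*(j + 2)*(j + 2)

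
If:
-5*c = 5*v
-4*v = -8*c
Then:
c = 0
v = 0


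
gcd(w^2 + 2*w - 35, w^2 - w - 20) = w - 5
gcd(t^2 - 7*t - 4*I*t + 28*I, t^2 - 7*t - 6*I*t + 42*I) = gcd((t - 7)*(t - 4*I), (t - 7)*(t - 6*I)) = t - 7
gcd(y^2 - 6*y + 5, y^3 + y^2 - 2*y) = y - 1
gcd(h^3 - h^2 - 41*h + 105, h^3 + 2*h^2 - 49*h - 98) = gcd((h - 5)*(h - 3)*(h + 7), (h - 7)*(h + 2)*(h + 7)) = h + 7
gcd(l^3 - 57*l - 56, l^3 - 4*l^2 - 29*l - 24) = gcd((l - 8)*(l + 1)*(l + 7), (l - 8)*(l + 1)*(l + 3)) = l^2 - 7*l - 8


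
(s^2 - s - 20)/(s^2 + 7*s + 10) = (s^2 - s - 20)/(s^2 + 7*s + 10)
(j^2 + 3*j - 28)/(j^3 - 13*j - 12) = (j + 7)/(j^2 + 4*j + 3)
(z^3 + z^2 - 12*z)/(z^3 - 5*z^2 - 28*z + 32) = z*(z - 3)/(z^2 - 9*z + 8)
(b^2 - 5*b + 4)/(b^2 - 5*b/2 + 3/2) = 2*(b - 4)/(2*b - 3)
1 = 1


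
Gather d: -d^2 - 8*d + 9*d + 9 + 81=-d^2 + d + 90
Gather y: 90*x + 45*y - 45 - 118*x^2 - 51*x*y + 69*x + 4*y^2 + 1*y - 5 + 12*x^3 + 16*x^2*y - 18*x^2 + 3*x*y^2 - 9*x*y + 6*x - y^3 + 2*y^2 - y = 12*x^3 - 136*x^2 + 165*x - y^3 + y^2*(3*x + 6) + y*(16*x^2 - 60*x + 45) - 50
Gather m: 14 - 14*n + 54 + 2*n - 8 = 60 - 12*n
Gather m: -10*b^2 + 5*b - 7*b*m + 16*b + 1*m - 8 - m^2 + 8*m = -10*b^2 + 21*b - m^2 + m*(9 - 7*b) - 8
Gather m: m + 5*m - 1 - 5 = 6*m - 6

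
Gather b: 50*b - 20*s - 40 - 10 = 50*b - 20*s - 50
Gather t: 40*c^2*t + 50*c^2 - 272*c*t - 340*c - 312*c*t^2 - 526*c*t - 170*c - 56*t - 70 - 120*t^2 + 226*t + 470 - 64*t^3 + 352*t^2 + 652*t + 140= 50*c^2 - 510*c - 64*t^3 + t^2*(232 - 312*c) + t*(40*c^2 - 798*c + 822) + 540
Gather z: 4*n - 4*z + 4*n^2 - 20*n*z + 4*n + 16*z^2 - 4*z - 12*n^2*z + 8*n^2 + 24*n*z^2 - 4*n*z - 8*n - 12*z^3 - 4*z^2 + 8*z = 12*n^2 - 12*z^3 + z^2*(24*n + 12) + z*(-12*n^2 - 24*n)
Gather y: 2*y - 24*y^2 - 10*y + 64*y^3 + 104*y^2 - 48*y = 64*y^3 + 80*y^2 - 56*y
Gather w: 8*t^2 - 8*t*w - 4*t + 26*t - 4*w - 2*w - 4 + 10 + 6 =8*t^2 + 22*t + w*(-8*t - 6) + 12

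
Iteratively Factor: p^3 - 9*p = (p - 3)*(p^2 + 3*p) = p*(p - 3)*(p + 3)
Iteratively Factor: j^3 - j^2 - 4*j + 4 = (j - 2)*(j^2 + j - 2) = (j - 2)*(j - 1)*(j + 2)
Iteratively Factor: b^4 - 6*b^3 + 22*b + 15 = (b - 3)*(b^3 - 3*b^2 - 9*b - 5) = (b - 3)*(b + 1)*(b^2 - 4*b - 5) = (b - 5)*(b - 3)*(b + 1)*(b + 1)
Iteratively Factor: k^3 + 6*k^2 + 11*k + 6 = (k + 1)*(k^2 + 5*k + 6) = (k + 1)*(k + 3)*(k + 2)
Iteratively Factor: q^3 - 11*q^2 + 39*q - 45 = (q - 3)*(q^2 - 8*q + 15) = (q - 5)*(q - 3)*(q - 3)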